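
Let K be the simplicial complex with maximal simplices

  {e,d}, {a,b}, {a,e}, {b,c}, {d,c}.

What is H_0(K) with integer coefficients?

H_0 ≅ Z.

We work with the vertex ordering a < b < c < d < e. The simplices of K, each written with vertices in increasing order, are:

  0-simplices (5): a, b, c, d, e
  1-simplices (5): ab, ae, bc, cd, de

giving chain groups C_0 ≅ Z^5, C_1 ≅ Z^5.

The boundary map ∂_1: C_1 → C_0 maps an edge to its endpoints' difference, ∂[p,q] = q − p.
The 5×5 boundary matrix has rank 4 and Smith normal form diag(1,1,1,1).

Now H_k = ker ∂_k / im ∂_{k+1}, so:

  H_0: rank C_0 − rank ∂_1 = 5 − 4 = 1, and the invariant factors of ∂_1 are all 1, so H_0 ≅ Z.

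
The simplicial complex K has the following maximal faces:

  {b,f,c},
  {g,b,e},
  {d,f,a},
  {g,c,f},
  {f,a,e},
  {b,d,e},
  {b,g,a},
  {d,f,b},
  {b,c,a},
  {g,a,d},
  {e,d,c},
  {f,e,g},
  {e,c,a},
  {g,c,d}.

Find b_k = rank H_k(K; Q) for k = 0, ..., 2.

b_0 = 1, b_1 = 2, b_2 = 1.

Fix the vertex order a < b < c < d < e < f < g and write every simplex with vertices in increasing order. Then dim K = 2 and the simplices of K are:

  0-simplices (7): a, b, c, d, e, f, g
  1-simplices (21): ab, ac, ad, ae, af, ag, bc, bd, be, bf, bg, cd, ce, cf, cg, de, df, dg, ef, eg, fg
  2-simplices (14): abc, abg, ace, adf, adg, aef, bcf, bde, bdf, beg, cde, cdg, cfg, efg

giving chain groups C_0 ≅ Z^7, C_1 ≅ Z^21, C_2 ≅ Z^14.

Boundary ∂_1: C_1 → C_0 maps an edge to its endpoints' difference, ∂[p,q] = q − p.
The 7×21 boundary matrix has rank 6 and Smith normal form diag(1,1,1,1,1,1).

Boundary ∂_2: C_2 → C_1 acts by ∂[p,q,r] = [q,r] − [p,r] + [p,q]. For instance
  ∂aef = ef − af + ae,
  ∂ace = ce − ae + ac.
The 21×14 boundary matrix has rank 13 and Smith normal form diag(1,1,1,1,1,1,1,1,1,1,1,1,1).

Computing H_k = (kernel of ∂_k) / (image of ∂_{k+1}):

  H_0: rank C_0 − rank ∂_1 = 7 − 6 = 1, and the invariant factors of ∂_1 are all 1, so H_0 ≅ Z.
  H_1: rank ker ∂_1 − rank ∂_2 = (21 − 6) − 13 = 2, and the invariant factors of ∂_2 are all 1, so H_1 ≅ Z^2.
  H_2: rank ker ∂_2 − rank ∂_3 = (14 − 13) − 0 = 1, and there is no ∂_3, so H_2 ≅ Z.

As a check, the Euler characteristic is 7 − 21 + 14 = 0, which agrees with 1 − 2 + 1 = 0.

Hence the Betti numbers are b_0 = 1, b_1 = 2, b_2 = 1.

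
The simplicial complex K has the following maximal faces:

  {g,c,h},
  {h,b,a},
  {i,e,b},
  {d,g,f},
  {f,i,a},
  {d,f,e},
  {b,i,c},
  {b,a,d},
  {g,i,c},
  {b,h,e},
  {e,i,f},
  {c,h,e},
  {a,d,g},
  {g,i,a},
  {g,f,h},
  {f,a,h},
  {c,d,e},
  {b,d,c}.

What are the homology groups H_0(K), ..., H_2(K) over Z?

H_0 ≅ Z,  H_1 ≅ Z ⊕ Z/2,  H_2 = 0.

Fix the vertex order a < b < c < d < e < f < g < h < i and write every simplex with vertices in increasing order. Then dim K = 2 and the simplices of K are:

  0-simplices (9): a, b, c, d, e, f, g, h, i
  1-simplices (27): ab, ad, af, ag, ah, ai, bc, bd, be, bh, bi, cd, ce, cg, ch, ci, de, df, dg, ef, eh, ei, fg, fh, fi, gh, gi
  2-simplices (18): abd, abh, adg, afh, afi, agi, bcd, bci, beh, bei, cde, ceh, cgh, cgi, def, dfg, efi, fgh

Hence C_0 ≅ Z^9, C_1 ≅ Z^27, C_2 ≅ Z^18.

∂_1: C_1 → C_0 sends each edge [p,q] (with p < q) to q − p.
The resulting 9×27 matrix has rank 8, and its Smith normal form has invariant factors (1,1,1,1,1,1,1,1).

Boundary ∂_2: C_2 → C_1 acts by ∂[p,q,r] = [q,r] − [p,r] + [p,q]. For instance
  ∂dfg = fg − dg + df,
  ∂bcd = cd − bd + bc.
As a 27×18 matrix over Z this has rank 18, with invariant factors (1,1,1,1,1,1,1,1,1,1,1,1,1,1,1,1,1,2).

Computing H_k = (kernel of ∂_k) / (image of ∂_{k+1}):

  H_0: rank C_0 − rank ∂_1 = 9 − 8 = 1, and the invariant factors of ∂_1 are all 1, so H_0 ≅ Z.
  H_1: rank ker ∂_1 − rank ∂_2 = (27 − 8) − 18 = 1, and ∂_2 has invariant factor 2 > 1, so H_1 ≅ Z ⊕ Z/2.
  H_2: rank ker ∂_2 − rank ∂_3 = (18 − 18) − 0 = 0, and there is no ∂_3, so H_2 ≅ 0.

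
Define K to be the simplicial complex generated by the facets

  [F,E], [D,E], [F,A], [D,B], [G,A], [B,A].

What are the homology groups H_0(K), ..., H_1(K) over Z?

Fix the vertex order A < B < D < E < F < G and write every simplex with vertices in increasing order. Then dim K = 1 and the simplices of K are:

  0-simplices (6): A, B, D, E, F, G
  1-simplices (6): AB, AF, AG, BD, DE, EF

giving chain groups C_0 ≅ Z^6, C_1 ≅ Z^6.

Boundary ∂_1: C_1 → C_0 maps an edge to its endpoints' difference, ∂[p,q] = q − p. For instance
  ∂AG = G − A.
The 6×6 boundary matrix has rank 5 and Smith normal form diag(1,1,1,1,1).

Computing H_k = (kernel of ∂_k) / (image of ∂_{k+1}):

  H_0: rank C_0 − rank ∂_1 = 6 − 5 = 1, and the invariant factors of ∂_1 are all 1, so H_0 ≅ Z.
  H_1: rank ker ∂_1 − rank ∂_2 = (6 − 5) − 0 = 1, and there is no ∂_2, so H_1 ≅ Z.

As a check, the Euler characteristic is 6 − 6 = 0, which agrees with 1 − 1 = 0.

H_0 = Z,  H_1 = Z.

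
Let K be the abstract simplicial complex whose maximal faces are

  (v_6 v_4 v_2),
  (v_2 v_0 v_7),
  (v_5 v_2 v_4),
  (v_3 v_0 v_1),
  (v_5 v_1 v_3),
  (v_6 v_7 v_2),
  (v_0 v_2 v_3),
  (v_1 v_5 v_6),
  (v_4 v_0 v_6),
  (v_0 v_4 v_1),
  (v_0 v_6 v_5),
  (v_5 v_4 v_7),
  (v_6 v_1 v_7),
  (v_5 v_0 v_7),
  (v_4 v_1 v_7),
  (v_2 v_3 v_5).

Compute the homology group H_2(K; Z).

H_2 = Z.

Order the vertices as v_0 < v_1 < v_2 < v_3 < v_4 < v_5 < v_6 < v_7. Listing each simplex with vertices in this order, K has dimension 2 with simplices:

  0-simplices (8): [v_0], [v_1], [v_2], [v_3], [v_4], [v_5], [v_6], [v_7]
  1-simplices (24): (24 of them)
  2-simplices (16): (16 of them)

so the chain groups are C_0 ≅ Z^8, C_1 ≅ Z^24, C_2 ≅ Z^16.

∂_1: C_1 → C_0 is given by ∂[p,q] = [q] − [p].
This gives a 8×24 integer matrix of rank 7; reducing to Smith normal form yields diagonal entries (1,1,1,1,1,1,1).

∂_2: C_2 → C_1 sends each 2-simplex [p,q,r] to [q,r] − [p,r] + [p,q]. For instance
  ∂[v_0,v_5,v_6] = [v_5,v_6] − [v_0,v_6] + [v_0,v_5],
  ∂[v_0,v_2,v_3] = [v_2,v_3] − [v_0,v_3] + [v_0,v_2].
As a 24×16 matrix over Z this has rank 15, with invariant factors (1,1,1,1,1,1,1,1,1,1,1,1,1,1,1).

Now H_k = ker ∂_k / im ∂_{k+1}, so:

  H_2: rank ker ∂_2 − rank ∂_3 = (16 − 15) − 0 = 1, and there is no ∂_3, so H_2 ≅ Z.

(K is a triangulation of the torus T^2.)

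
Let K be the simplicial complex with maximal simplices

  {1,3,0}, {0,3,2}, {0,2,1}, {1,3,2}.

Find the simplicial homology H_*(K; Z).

Order the vertices as 0 < 1 < 2 < 3. Listing each simplex with vertices in this order, K has dimension 2 with simplices:

  0-simplices (4): [0], [1], [2], [3]
  1-simplices (6): [0,1], [0,2], [0,3], [1,2], [1,3], [2,3]
  2-simplices (4): [0,1,2], [0,1,3], [0,2,3], [1,2,3]

Hence C_0 ≅ Z^4, C_1 ≅ Z^6, C_2 ≅ Z^4.

The boundary map ∂_1: C_1 → C_0 sends each edge [p,q] (with p < q) to q − p.
This gives a 4×6 integer matrix of rank 3; reducing to Smith normal form yields diagonal entries (1,1,1).

Boundary ∂_2: C_2 → C_1 acts by ∂[p,q,r] = [q,r] − [p,r] + [p,q]. For instance
  ∂[0,2,3] = [2,3] − [0,3] + [0,2],
  ∂[1,2,3] = [2,3] − [1,3] + [1,2].
As a 6×4 matrix over Z this has rank 3, with invariant factors (1,1,1).

Computing H_k = (kernel of ∂_k) / (image of ∂_{k+1}):

  H_0: rank C_0 − rank ∂_1 = 4 − 3 = 1, and the invariant factors of ∂_1 are all 1, so H_0 ≅ Z.
  H_1: rank ker ∂_1 − rank ∂_2 = (6 − 3) − 3 = 0, and the invariant factors of ∂_2 are all 1, so H_1 ≅ 0.
  H_2: rank ker ∂_2 − rank ∂_3 = (4 − 3) − 0 = 1, and there is no ∂_3, so H_2 ≅ Z.

H_0 = Z,  H_1 = 0,  H_2 = Z.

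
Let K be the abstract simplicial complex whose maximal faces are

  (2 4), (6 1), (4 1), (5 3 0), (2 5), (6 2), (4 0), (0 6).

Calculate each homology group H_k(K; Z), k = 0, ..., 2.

H_0 ≅ Z,  H_1 ≅ Z^3,  H_2 = 0.

K has 7 vertices, 10 edges, 1 triangle.
rank ∂_0 = 0, rank ∂_1 = 6 ⇒ b_0 = 7 − 0 − 6 = 1; all invariant factors of ∂_1 are 1 so no torsion. So H_0 ≅ Z.
rank ∂_1 = 6, rank ∂_2 = 1 ⇒ b_1 = 10 − 6 − 1 = 3; all invariant factors of ∂_2 are 1 so no torsion. So H_1 ≅ Z^3.
rank ∂_2 = 1, rank ∂_3 = 0 ⇒ b_2 = 1 − 1 − 0 = 0. So H_2 ≅ 0.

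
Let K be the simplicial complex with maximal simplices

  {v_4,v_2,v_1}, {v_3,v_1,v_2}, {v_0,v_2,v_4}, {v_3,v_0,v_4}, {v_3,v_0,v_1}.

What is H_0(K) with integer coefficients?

H_0 = Z.

Order the vertices as v_0 < v_1 < v_2 < v_3 < v_4. Listing each simplex with vertices in this order, K has dimension 2 with simplices:

  0-simplices (5): [v_0], [v_1], [v_2], [v_3], [v_4]
  1-simplices (10): [v_0,v_1], [v_0,v_2], [v_0,v_3], [v_0,v_4], [v_1,v_2], [v_1,v_3], [v_1,v_4], [v_2,v_3], [v_2,v_4], [v_3,v_4]
  2-simplices (5): [v_0,v_1,v_3], [v_0,v_2,v_4], [v_0,v_3,v_4], [v_1,v_2,v_3], [v_1,v_2,v_4]

Hence C_0 ≅ Z^5, C_1 ≅ Z^10, C_2 ≅ Z^5.

The boundary map ∂_1: C_1 → C_0 maps an edge to its endpoints' difference, ∂[p,q] = q − p.
The resulting 5×10 matrix has rank 4, and its Smith normal form has invariant factors (1,1,1,1).

The boundary map ∂_2: C_2 → C_1 maps a triangle to the signed sum of its edges. For instance
  ∂[v_1,v_2,v_4] = [v_2,v_4] − [v_1,v_4] + [v_1,v_2],
  ∂[v_0,v_3,v_4] = [v_3,v_4] − [v_0,v_4] + [v_0,v_3].
The 10×5 boundary matrix has rank 5 and Smith normal form diag(1,1,1,1,1).

From H_k ≅ ker(∂_k) / im(∂_{k+1}) we obtain:

  H_0: rank C_0 − rank ∂_1 = 5 − 4 = 1, and the invariant factors of ∂_1 are all 1, so H_0 = Z.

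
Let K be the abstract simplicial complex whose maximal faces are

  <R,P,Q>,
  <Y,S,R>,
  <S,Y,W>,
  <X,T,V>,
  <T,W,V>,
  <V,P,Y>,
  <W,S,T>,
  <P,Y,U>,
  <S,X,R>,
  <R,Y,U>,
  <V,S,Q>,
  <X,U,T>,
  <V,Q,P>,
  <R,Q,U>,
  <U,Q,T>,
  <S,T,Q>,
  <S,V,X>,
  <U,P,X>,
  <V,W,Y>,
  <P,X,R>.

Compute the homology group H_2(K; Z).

We work with the vertex ordering P < Q < R < S < T < U < V < W < X < Y. The simplices of K, each written with vertices in increasing order, are:

  0-simplices (10): P, Q, R, S, T, U, V, W, X, Y
  1-simplices (30): PQ, PR, PU, PV, PX, PY, QR, QS, QT, QU, QV, RS, RU, RX, RY, ST, SV, SW, SX, SY, TU, TV, TW, TX, UX, UY, VW, VX, VY, WY
  2-simplices (20): PQR, PQV, PRX, PUX, PUY, PVY, QRU, QST, QSV, QTU, RSX, RSY, RUY, STW, SVX, SWY, TUX, TVW, TVX, VWY

Hence C_0 ≅ Z^10, C_1 ≅ Z^30, C_2 ≅ Z^20.

The boundary map ∂_1: C_1 → C_0 is given by ∂[p,q] = [q] − [p].
As a 10×30 matrix over Z this has rank 9, with invariant factors (1,1,1,1,1,1,1,1,1).

Boundary ∂_2: C_2 → C_1 maps a triangle to the signed sum of its edges. For instance
  ∂PQV = QV − PV + PQ,
  ∂RSY = SY − RY + RS.
The 30×20 boundary matrix has rank 20 and Smith normal form diag(1,1,1,1,1,1,1,1,1,1,1,1,1,1,1,1,1,1,1,2).

Computing H_k = (kernel of ∂_k) / (image of ∂_{k+1}):

  H_2: rank ker ∂_2 − rank ∂_3 = (20 − 20) − 0 = 0, and there is no ∂_3, so H_2 ≅ 0.

(K is a triangulation of the Klein bottle.)

H_2 ≅ 0.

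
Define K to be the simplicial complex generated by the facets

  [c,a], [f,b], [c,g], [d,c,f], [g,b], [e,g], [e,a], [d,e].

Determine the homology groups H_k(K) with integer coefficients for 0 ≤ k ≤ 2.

H_0 = Z,  H_1 = Z^3,  H_2 = 0.

Fix the vertex order a < b < c < d < e < f < g and write every simplex with vertices in increasing order. Then dim K = 2 and the simplices of K are:

  0-simplices (7): a, b, c, d, e, f, g
  1-simplices (10): ac, ae, bf, bg, cd, cf, cg, de, df, eg
  2-simplices (1): cdf

Hence C_0 ≅ Z^7, C_1 ≅ Z^10, C_2 ≅ Z^1.

The boundary map ∂_1: C_1 → C_0 maps an edge to its endpoints' difference, ∂[p,q] = q − p. For instance
  ∂bg = g − b.
The resulting 7×10 matrix has rank 6, and its Smith normal form has invariant factors (1,1,1,1,1,1).

∂_2: C_2 → C_1 maps a triangle to the signed sum of its edges. For instance
  ∂cdf = df − cf + cd.
The resulting 10×1 matrix has rank 1, and its Smith normal form has invariant factors (1).

From H_k ≅ ker(∂_k) / im(∂_{k+1}) we obtain:

  H_0: rank C_0 − rank ∂_1 = 7 − 6 = 1, and the invariant factors of ∂_1 are all 1, so H_0 = Z.
  H_1: rank ker ∂_1 − rank ∂_2 = (10 − 6) − 1 = 3, and the invariant factors of ∂_2 are all 1, so H_1 = Z^3.
  H_2: rank ker ∂_2 − rank ∂_3 = (1 − 1) − 0 = 0, and there is no ∂_3, so H_2 = 0.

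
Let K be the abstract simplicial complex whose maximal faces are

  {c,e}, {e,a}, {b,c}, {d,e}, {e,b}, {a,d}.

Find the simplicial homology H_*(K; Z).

Take the total order a < b < c < d < e on the vertex set. Then K (dimension 1) consists of the simplices:

  0-simplices (5): a, b, c, d, e
  1-simplices (6): ad, ae, bc, be, ce, de

Hence C_0 ≅ Z^5, C_1 ≅ Z^6.

Boundary ∂_1: C_1 → C_0 is given by ∂[p,q] = [q] − [p]. For instance
  ∂be = e − b.
The 5×6 boundary matrix has rank 4 and Smith normal form diag(1,1,1,1).

Reading off H_k = ker ∂_k / im ∂_{k+1}:

  H_0: rank C_0 − rank ∂_1 = 5 − 4 = 1, and the invariant factors of ∂_1 are all 1, so H_0 = Z.
  H_1: rank ker ∂_1 − rank ∂_2 = (6 − 4) − 0 = 2, and there is no ∂_2, so H_1 = Z^2.

H_0 = Z,  H_1 = Z^2.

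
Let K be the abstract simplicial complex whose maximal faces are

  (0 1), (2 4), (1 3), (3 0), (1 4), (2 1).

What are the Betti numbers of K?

Fix the vertex order 0 < 1 < 2 < 3 < 4 and write every simplex with vertices in increasing order. Then dim K = 1 and the simplices of K are:

  0-simplices (5): [0], [1], [2], [3], [4]
  1-simplices (6): [0,1], [0,3], [1,2], [1,3], [1,4], [2,4]

giving chain groups C_0 ≅ Z^5, C_1 ≅ Z^6.

The boundary map ∂_1: C_1 → C_0 sends each edge [p,q] (with p < q) to q − p.
The resulting 5×6 matrix has rank 4, and its Smith normal form has invariant factors (1,1,1,1).

Now H_k = ker ∂_k / im ∂_{k+1}, so:

  H_0: rank C_0 − rank ∂_1 = 5 − 4 = 1, and the invariant factors of ∂_1 are all 1, so H_0 ≅ Z.
  H_1: rank ker ∂_1 − rank ∂_2 = (6 − 4) − 0 = 2, and there is no ∂_2, so H_1 ≅ Z^2.

Hence the Betti numbers are b_0 = 1, b_1 = 2.

b_0 = 1, b_1 = 2.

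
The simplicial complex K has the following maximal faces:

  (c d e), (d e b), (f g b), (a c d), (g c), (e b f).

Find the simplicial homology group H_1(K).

Fix the vertex order a < b < c < d < e < f < g and write every simplex with vertices in increasing order. Then dim K = 2 and the simplices of K are:

  0-simplices (7): a, b, c, d, e, f, g
  1-simplices (12): ac, ad, bd, be, bf, bg, cd, ce, cg, de, ef, fg
  2-simplices (5): acd, bde, bef, bfg, cde

so the chain groups are C_0 ≅ Z^7, C_1 ≅ Z^12, C_2 ≅ Z^5.

Boundary ∂_1: C_1 → C_0 maps an edge to its endpoints' difference, ∂[p,q] = q − p. For instance
  ∂cg = g − c.
This gives a 7×12 integer matrix of rank 6; reducing to Smith normal form yields diagonal entries (1,1,1,1,1,1).

The boundary map ∂_2: C_2 → C_1 acts by ∂[p,q,r] = [q,r] − [p,r] + [p,q]. For instance
  ∂bde = de − be + bd,
  ∂cde = de − ce + cd.
This gives a 12×5 integer matrix of rank 5; reducing to Smith normal form yields diagonal entries (1,1,1,1,1).

Now H_k = ker ∂_k / im ∂_{k+1}, so:

  H_1: rank ker ∂_1 − rank ∂_2 = (12 − 6) − 5 = 1, and the invariant factors of ∂_2 are all 1, so H_1 = Z.

H_1 ≅ Z.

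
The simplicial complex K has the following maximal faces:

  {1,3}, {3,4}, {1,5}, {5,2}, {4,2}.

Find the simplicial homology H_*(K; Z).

Take the total order 1 < 2 < 3 < 4 < 5 on the vertex set. Then K (dimension 1) consists of the simplices:

  0-simplices (5): [1], [2], [3], [4], [5]
  1-simplices (5): [1,3], [1,5], [2,4], [2,5], [3,4]

so the chain groups are C_0 ≅ Z^5, C_1 ≅ Z^5.

The boundary map ∂_1: C_1 → C_0 maps an edge to its endpoints' difference, ∂[p,q] = q − p. For instance
  ∂[1,3] = [3] − [1].
This gives a 5×5 integer matrix of rank 4; reducing to Smith normal form yields diagonal entries (1,1,1,1).

Reading off H_k = ker ∂_k / im ∂_{k+1}:

  H_0: rank C_0 − rank ∂_1 = 5 − 4 = 1, and the invariant factors of ∂_1 are all 1, so H_0 = Z.
  H_1: rank ker ∂_1 − rank ∂_2 = (5 − 4) − 0 = 1, and there is no ∂_2, so H_1 = Z.

H_0 ≅ Z,  H_1 ≅ Z.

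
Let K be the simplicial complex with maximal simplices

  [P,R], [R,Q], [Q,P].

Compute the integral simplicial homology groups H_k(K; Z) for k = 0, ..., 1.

Take the total order P < Q < R on the vertex set. Then K (dimension 1) consists of the simplices:

  0-simplices (3): P, Q, R
  1-simplices (3): PQ, PR, QR

giving chain groups C_0 ≅ Z^3, C_1 ≅ Z^3.

∂_1: C_1 → C_0 sends each edge [p,q] (with p < q) to q − p. For instance
  ∂QR = R − Q.
The resulting 3×3 matrix has rank 2, and its Smith normal form has invariant factors (1,1).

Now H_k = ker ∂_k / im ∂_{k+1}, so:

  H_0: rank C_0 − rank ∂_1 = 3 − 2 = 1, and the invariant factors of ∂_1 are all 1, so H_0 ≅ Z.
  H_1: rank ker ∂_1 − rank ∂_2 = (3 − 2) − 0 = 1, and there is no ∂_2, so H_1 ≅ Z.

As a check, the Euler characteristic is 3 − 3 = 0, which agrees with 1 − 1 = 0.
(K is a triangulation of the circle S^1.)

H_0 ≅ Z,  H_1 ≅ Z.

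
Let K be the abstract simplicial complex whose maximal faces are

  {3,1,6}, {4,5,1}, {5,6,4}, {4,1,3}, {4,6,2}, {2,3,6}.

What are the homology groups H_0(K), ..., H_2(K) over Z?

H_0 = Z,  H_1 = Z,  H_2 = 0.

Take the total order 1 < 2 < 3 < 4 < 5 < 6 on the vertex set. Then K (dimension 2) consists of the simplices:

  0-simplices (6): [1], [2], [3], [4], [5], [6]
  1-simplices (12): [1,3], [1,4], [1,5], [1,6], [2,3], [2,4], [2,6], [3,4], [3,6], [4,5], [4,6], [5,6]
  2-simplices (6): [1,3,4], [1,3,6], [1,4,5], [2,3,6], [2,4,6], [4,5,6]

Hence C_0 ≅ Z^6, C_1 ≅ Z^12, C_2 ≅ Z^6.

Boundary ∂_1: C_1 → C_0 is given by ∂[p,q] = [q] − [p].
This gives a 6×12 integer matrix of rank 5; reducing to Smith normal form yields diagonal entries (1,1,1,1,1).

The boundary map ∂_2: C_2 → C_1 sends each 2-simplex [p,q,r] to [q,r] − [p,r] + [p,q]. For instance
  ∂[4,5,6] = [5,6] − [4,6] + [4,5],
  ∂[2,4,6] = [4,6] − [2,6] + [2,4].
The resulting 12×6 matrix has rank 6, and its Smith normal form has invariant factors (1,1,1,1,1,1).

Reading off H_k = ker ∂_k / im ∂_{k+1}:

  H_0: rank C_0 − rank ∂_1 = 6 − 5 = 1, and the invariant factors of ∂_1 are all 1, so H_0 ≅ Z.
  H_1: rank ker ∂_1 − rank ∂_2 = (12 − 5) − 6 = 1, and the invariant factors of ∂_2 are all 1, so H_1 ≅ Z.
  H_2: rank ker ∂_2 − rank ∂_3 = (6 − 6) − 0 = 0, and there is no ∂_3, so H_2 ≅ 0.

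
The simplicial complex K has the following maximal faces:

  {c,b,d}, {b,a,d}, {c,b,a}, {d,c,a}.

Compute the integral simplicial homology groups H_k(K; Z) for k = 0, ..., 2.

We work with the vertex ordering a < b < c < d. The simplices of K, each written with vertices in increasing order, are:

  0-simplices (4): a, b, c, d
  1-simplices (6): ab, ac, ad, bc, bd, cd
  2-simplices (4): abc, abd, acd, bcd

so the chain groups are C_0 ≅ Z^4, C_1 ≅ Z^6, C_2 ≅ Z^4.

Boundary ∂_1: C_1 → C_0 is given by ∂[p,q] = [q] − [p]. For instance
  ∂ad = d − a.
This gives a 4×6 integer matrix of rank 3; reducing to Smith normal form yields diagonal entries (1,1,1).

The boundary map ∂_2: C_2 → C_1 maps a triangle to the signed sum of its edges. For instance
  ∂abc = bc − ac + ab,
  ∂bcd = cd − bd + bc.
As a 6×4 matrix over Z this has rank 3, with invariant factors (1,1,1).

Now H_k = ker ∂_k / im ∂_{k+1}, so:

  H_0: rank C_0 − rank ∂_1 = 4 − 3 = 1, and the invariant factors of ∂_1 are all 1, so H_0 = Z.
  H_1: rank ker ∂_1 − rank ∂_2 = (6 − 3) − 3 = 0, and the invariant factors of ∂_2 are all 1, so H_1 = 0.
  H_2: rank ker ∂_2 − rank ∂_3 = (4 − 3) − 0 = 1, and there is no ∂_3, so H_2 = Z.

As a check, the Euler characteristic is 4 − 6 + 4 = 2, which agrees with 1 − 0 + 1 = 2.

H_0 = Z,  H_1 = 0,  H_2 = Z.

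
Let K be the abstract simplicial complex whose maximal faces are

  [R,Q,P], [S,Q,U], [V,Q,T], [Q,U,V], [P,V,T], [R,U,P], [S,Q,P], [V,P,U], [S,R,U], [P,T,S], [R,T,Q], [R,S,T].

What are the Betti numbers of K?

Order the vertices as P < Q < R < S < T < U < V. Listing each simplex with vertices in this order, K has dimension 2 with simplices:

  0-simplices (7): P, Q, R, S, T, U, V
  1-simplices (18): PQ, PR, PS, PT, PU, PV, QR, QS, QT, QU, QV, RS, RT, RU, ST, SU, TV, UV
  2-simplices (12): PQR, PQS, PRU, PST, PTV, PUV, QRT, QSU, QTV, QUV, RST, RSU

Hence C_0 ≅ Z^7, C_1 ≅ Z^18, C_2 ≅ Z^12.

The boundary map ∂_1: C_1 → C_0 maps an edge to its endpoints' difference, ∂[p,q] = q − p. For instance
  ∂TV = V − T.
As a 7×18 matrix over Z this has rank 6, with invariant factors (1,1,1,1,1,1).

∂_2: C_2 → C_1 acts by ∂[p,q,r] = [q,r] − [p,r] + [p,q]. For instance
  ∂PST = ST − PT + PS,
  ∂PUV = UV − PV + PU.
The 18×12 boundary matrix has rank 12 and Smith normal form diag(1,1,1,1,1,1,1,1,1,1,1,2).

Computing H_k = (kernel of ∂_k) / (image of ∂_{k+1}):

  H_0: rank C_0 − rank ∂_1 = 7 − 6 = 1, and the invariant factors of ∂_1 are all 1, so H_0 ≅ Z.
  H_1: rank ker ∂_1 − rank ∂_2 = (18 − 6) − 12 = 0, and ∂_2 has invariant factor 2 > 1, so H_1 ≅ Z/2Z.
  H_2: rank ker ∂_2 − rank ∂_3 = (12 − 12) − 0 = 0, and there is no ∂_3, so H_2 ≅ 0.

(K is a triangulation of the real projective plane RP^2.)

Hence the Betti numbers are b_0 = 1, b_1 = 0, b_2 = 0.

b_0 = 1, b_1 = 0, b_2 = 0.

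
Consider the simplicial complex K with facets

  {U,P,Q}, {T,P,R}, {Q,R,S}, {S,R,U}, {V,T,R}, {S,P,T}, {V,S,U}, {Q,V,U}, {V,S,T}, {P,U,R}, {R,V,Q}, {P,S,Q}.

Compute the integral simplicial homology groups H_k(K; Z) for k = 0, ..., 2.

H_0 = Z,  H_1 = Z_2,  H_2 = 0.

Take the total order P < Q < R < S < T < U < V on the vertex set. Then K (dimension 2) consists of the simplices:

  0-simplices (7): P, Q, R, S, T, U, V
  1-simplices (18): PQ, PR, PS, PT, PU, QR, QS, QU, QV, RS, RT, RU, RV, ST, SU, SV, TV, UV
  2-simplices (12): PQS, PQU, PRT, PRU, PST, QRS, QRV, QUV, RSU, RTV, STV, SUV

giving chain groups C_0 ≅ Z^7, C_1 ≅ Z^18, C_2 ≅ Z^12.

Boundary ∂_1: C_1 → C_0 maps an edge to its endpoints' difference, ∂[p,q] = q − p.
The 7×18 boundary matrix has rank 6 and Smith normal form diag(1,1,1,1,1,1).

The boundary map ∂_2: C_2 → C_1 sends each 2-simplex [p,q,r] to [q,r] − [p,r] + [p,q]. For instance
  ∂QRS = RS − QS + QR,
  ∂QUV = UV − QV + QU.
As a 18×12 matrix over Z this has rank 12, with invariant factors (1,1,1,1,1,1,1,1,1,1,1,2).

From H_k ≅ ker(∂_k) / im(∂_{k+1}) we obtain:

  H_0: rank C_0 − rank ∂_1 = 7 − 6 = 1, and the invariant factors of ∂_1 are all 1, so H_0 = Z.
  H_1: rank ker ∂_1 − rank ∂_2 = (18 − 6) − 12 = 0, and ∂_2 has invariant factor 2 > 1, so H_1 = Z_2.
  H_2: rank ker ∂_2 − rank ∂_3 = (12 − 12) − 0 = 0, and there is no ∂_3, so H_2 = 0.

(K is a triangulation of the real projective plane RP^2.)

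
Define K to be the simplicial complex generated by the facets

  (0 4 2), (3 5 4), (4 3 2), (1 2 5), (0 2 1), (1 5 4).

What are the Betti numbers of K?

We work with the vertex ordering 0 < 1 < 2 < 3 < 4 < 5. The simplices of K, each written with vertices in increasing order, are:

  0-simplices (6): [0], [1], [2], [3], [4], [5]
  1-simplices (12): [0,1], [0,2], [0,4], [1,2], [1,4], [1,5], [2,3], [2,4], [2,5], [3,4], [3,5], [4,5]
  2-simplices (6): [0,1,2], [0,2,4], [1,2,5], [1,4,5], [2,3,4], [3,4,5]

so the chain groups are C_0 ≅ Z^6, C_1 ≅ Z^12, C_2 ≅ Z^6.

The boundary map ∂_1: C_1 → C_0 is given by ∂[p,q] = [q] − [p]. For instance
  ∂[0,1] = [1] − [0].
The resulting 6×12 matrix has rank 5, and its Smith normal form has invariant factors (1,1,1,1,1).

Boundary ∂_2: C_2 → C_1 sends each 2-simplex [p,q,r] to [q,r] − [p,r] + [p,q]. For instance
  ∂[3,4,5] = [4,5] − [3,5] + [3,4],
  ∂[0,2,4] = [2,4] − [0,4] + [0,2].
The resulting 12×6 matrix has rank 6, and its Smith normal form has invariant factors (1,1,1,1,1,1).

Reading off H_k = ker ∂_k / im ∂_{k+1}:

  H_0: rank C_0 − rank ∂_1 = 6 − 5 = 1, and the invariant factors of ∂_1 are all 1, so H_0 ≅ Z.
  H_1: rank ker ∂_1 − rank ∂_2 = (12 − 5) − 6 = 1, and the invariant factors of ∂_2 are all 1, so H_1 ≅ Z.
  H_2: rank ker ∂_2 − rank ∂_3 = (6 − 6) − 0 = 0, and there is no ∂_3, so H_2 ≅ 0.

(K is a triangulation of the cylinder S^1 x I.)

Hence the Betti numbers are b_0 = 1, b_1 = 1, b_2 = 0.

b_0 = 1, b_1 = 1, b_2 = 0.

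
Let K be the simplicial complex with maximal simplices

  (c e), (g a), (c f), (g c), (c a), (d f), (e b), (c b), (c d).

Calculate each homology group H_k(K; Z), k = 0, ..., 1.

H_0 ≅ Z,  H_1 ≅ Z^3.

Order the vertices as a < b < c < d < e < f < g. Listing each simplex with vertices in this order, K has dimension 1 with simplices:

  0-simplices (7): a, b, c, d, e, f, g
  1-simplices (9): ac, ag, bc, be, cd, ce, cf, cg, df

so the chain groups are C_0 ≅ Z^7, C_1 ≅ Z^9.

The boundary map ∂_1: C_1 → C_0 maps an edge to its endpoints' difference, ∂[p,q] = q − p. For instance
  ∂df = f − d.
The 7×9 boundary matrix has rank 6 and Smith normal form diag(1,1,1,1,1,1).

Computing H_k = (kernel of ∂_k) / (image of ∂_{k+1}):

  H_0: rank C_0 − rank ∂_1 = 7 − 6 = 1, and the invariant factors of ∂_1 are all 1, so H_0 = Z.
  H_1: rank ker ∂_1 − rank ∂_2 = (9 − 6) − 0 = 3, and there is no ∂_2, so H_1 = Z^3.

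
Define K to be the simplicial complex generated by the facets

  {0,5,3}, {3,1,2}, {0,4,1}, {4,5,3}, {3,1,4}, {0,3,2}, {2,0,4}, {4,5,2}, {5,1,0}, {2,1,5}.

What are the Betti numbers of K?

b_0 = 1, b_1 = 0, b_2 = 0.

Order the vertices as 0 < 1 < 2 < 3 < 4 < 5. Listing each simplex with vertices in this order, K has dimension 2 with simplices:

  0-simplices (6): [0], [1], [2], [3], [4], [5]
  1-simplices (15): [0,1], [0,2], [0,3], [0,4], [0,5], [1,2], [1,3], [1,4], [1,5], [2,3], [2,4], [2,5], [3,4], [3,5], [4,5]
  2-simplices (10): [0,1,4], [0,1,5], [0,2,3], [0,2,4], [0,3,5], [1,2,3], [1,2,5], [1,3,4], [2,4,5], [3,4,5]

giving chain groups C_0 ≅ Z^6, C_1 ≅ Z^15, C_2 ≅ Z^10.

Boundary ∂_1: C_1 → C_0 sends each edge [p,q] (with p < q) to q − p.
This gives a 6×15 integer matrix of rank 5; reducing to Smith normal form yields diagonal entries (1,1,1,1,1).

The boundary map ∂_2: C_2 → C_1 acts by ∂[p,q,r] = [q,r] − [p,r] + [p,q]. For instance
  ∂[3,4,5] = [4,5] − [3,5] + [3,4],
  ∂[0,1,5] = [1,5] − [0,5] + [0,1].
The resulting 15×10 matrix has rank 10, and its Smith normal form has invariant factors (1,1,1,1,1,1,1,1,1,2).

Reading off H_k = ker ∂_k / im ∂_{k+1}:

  H_0: rank C_0 − rank ∂_1 = 6 − 5 = 1, and the invariant factors of ∂_1 are all 1, so H_0 ≅ Z.
  H_1: rank ker ∂_1 − rank ∂_2 = (15 − 5) − 10 = 0, and ∂_2 has invariant factor 2 > 1, so H_1 ≅ Z_2.
  H_2: rank ker ∂_2 − rank ∂_3 = (10 − 10) − 0 = 0, and there is no ∂_3, so H_2 ≅ 0.

As a check, the Euler characteristic is 6 − 15 + 10 = 1, which agrees with 1 − 0 + 0 = 1.

Hence the Betti numbers are b_0 = 1, b_1 = 0, b_2 = 0.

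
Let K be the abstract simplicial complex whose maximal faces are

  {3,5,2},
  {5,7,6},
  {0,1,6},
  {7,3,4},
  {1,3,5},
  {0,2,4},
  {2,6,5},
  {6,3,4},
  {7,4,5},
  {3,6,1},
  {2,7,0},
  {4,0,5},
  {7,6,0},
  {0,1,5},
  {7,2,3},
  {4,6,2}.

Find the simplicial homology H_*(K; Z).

H_0 ≅ Z,  H_1 ≅ Z^2,  H_2 ≅ Z.

Take the total order 0 < 1 < 2 < 3 < 4 < 5 < 6 < 7 on the vertex set. Then K (dimension 2) consists of the simplices:

  0-simplices (8): [0], [1], [2], [3], [4], [5], [6], [7]
  1-simplices (24): (24 of them)
  2-simplices (16): [0,1,5], [0,1,6], [0,2,4], [0,2,7], [0,4,5], [0,6,7], [1,3,5], [1,3,6], [2,3,5], [2,3,7], [2,4,6], [2,5,6], [3,4,6], [3,4,7], [4,5,7], [5,6,7]

giving chain groups C_0 ≅ Z^8, C_1 ≅ Z^24, C_2 ≅ Z^16.

Boundary ∂_1: C_1 → C_0 is given by ∂[p,q] = [q] − [p].
The 8×24 boundary matrix has rank 7 and Smith normal form diag(1,1,1,1,1,1,1).

Boundary ∂_2: C_2 → C_1 maps a triangle to the signed sum of its edges. For instance
  ∂[2,3,7] = [3,7] − [2,7] + [2,3],
  ∂[0,6,7] = [6,7] − [0,7] + [0,6].
This gives a 24×16 integer matrix of rank 15; reducing to Smith normal form yields diagonal entries (1,1,1,1,1,1,1,1,1,1,1,1,1,1,1).

From H_k ≅ ker(∂_k) / im(∂_{k+1}) we obtain:

  H_0: rank C_0 − rank ∂_1 = 8 − 7 = 1, and the invariant factors of ∂_1 are all 1, so H_0 = Z.
  H_1: rank ker ∂_1 − rank ∂_2 = (24 − 7) − 15 = 2, and the invariant factors of ∂_2 are all 1, so H_1 = Z^2.
  H_2: rank ker ∂_2 − rank ∂_3 = (16 − 15) − 0 = 1, and there is no ∂_3, so H_2 = Z.

(K is a triangulation of the torus T^2.)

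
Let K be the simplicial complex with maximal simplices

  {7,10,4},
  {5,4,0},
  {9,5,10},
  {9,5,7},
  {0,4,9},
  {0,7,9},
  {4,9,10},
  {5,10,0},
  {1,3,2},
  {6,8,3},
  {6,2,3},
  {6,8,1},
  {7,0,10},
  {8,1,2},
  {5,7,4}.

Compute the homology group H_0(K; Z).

Fix the vertex order 0 < 1 < 2 < 3 < 4 < 5 < 6 < 7 < 8 < 9 < 10 and write every simplex with vertices in increasing order. Then dim K = 2 and the simplices of K are:

  0-simplices (11): [0], [1], [2], [3], [4], [5], [6], [7], [8], [9], [10]
  1-simplices (25): (25 of them)
  2-simplices (15): [0,4,5], [0,4,9], [0,5,10], [0,7,9], [0,7,10], [1,2,3], [1,2,8], [1,6,8], [2,3,6], [3,6,8], [4,5,7], [4,7,10], [4,9,10], [5,7,9], [5,9,10]

giving chain groups C_0 ≅ Z^11, C_1 ≅ Z^25, C_2 ≅ Z^15.

Boundary ∂_1: C_1 → C_0 sends each edge [p,q] (with p < q) to q − p.
This gives a 11×25 integer matrix of rank 9; reducing to Smith normal form yields diagonal entries (1,1,1,1,1,1,1,1,1).

The boundary map ∂_2: C_2 → C_1 sends each 2-simplex [p,q,r] to [q,r] − [p,r] + [p,q]. For instance
  ∂[4,5,7] = [5,7] − [4,7] + [4,5],
  ∂[0,4,9] = [4,9] − [0,9] + [0,4].
The 25×15 boundary matrix has rank 15 and Smith normal form diag(1,1,1,1,1,1,1,1,1,1,1,1,1,1,2).

Reading off H_k = ker ∂_k / im ∂_{k+1}:

  H_0: rank C_0 − rank ∂_1 = 11 − 9 = 2, and the invariant factors of ∂_1 are all 1, so H_0 = Z^2.

(K is a triangulation of the disjoint union of the real projective plane RP^2 and the Möbius band.)

H_0 ≅ Z^2.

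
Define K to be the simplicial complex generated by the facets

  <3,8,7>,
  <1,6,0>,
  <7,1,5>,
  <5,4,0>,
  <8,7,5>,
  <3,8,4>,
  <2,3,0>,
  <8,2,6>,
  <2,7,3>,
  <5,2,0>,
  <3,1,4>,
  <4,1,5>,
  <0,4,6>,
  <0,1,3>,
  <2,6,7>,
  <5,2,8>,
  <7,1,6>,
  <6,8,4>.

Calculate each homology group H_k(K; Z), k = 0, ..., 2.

H_0 = Z,  H_1 = Z ⊕ Z/2,  H_2 = 0.

K has 9 vertices, 27 edges, 18 triangles.
rank ∂_0 = 0, rank ∂_1 = 8 ⇒ b_0 = 9 − 0 − 8 = 1; all invariant factors of ∂_1 are 1 so no torsion. So H_0 ≅ Z.
rank ∂_1 = 8, rank ∂_2 = 18 ⇒ b_1 = 27 − 8 − 18 = 1; ∂_2 has invariant factor(s) [2] giving torsion. So H_1 ≅ Z ⊕ Z/2.
rank ∂_2 = 18, rank ∂_3 = 0 ⇒ b_2 = 18 − 18 − 0 = 0. So H_2 ≅ 0.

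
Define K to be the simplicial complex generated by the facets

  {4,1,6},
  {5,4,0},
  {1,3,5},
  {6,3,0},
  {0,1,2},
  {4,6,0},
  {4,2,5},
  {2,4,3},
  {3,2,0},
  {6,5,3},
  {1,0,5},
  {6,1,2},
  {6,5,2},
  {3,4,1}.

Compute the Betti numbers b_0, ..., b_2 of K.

b_0 = 1, b_1 = 2, b_2 = 1.

Order the vertices as 0 < 1 < 2 < 3 < 4 < 5 < 6. Listing each simplex with vertices in this order, K has dimension 2 with simplices:

  0-simplices (7): [0], [1], [2], [3], [4], [5], [6]
  1-simplices (21): [0,1], [0,2], [0,3], [0,4], [0,5], [0,6], [1,2], [1,3], [1,4], [1,5], [1,6], [2,3], [2,4], [2,5], [2,6], [3,4], [3,5], [3,6], [4,5], [4,6], [5,6]
  2-simplices (14): [0,1,2], [0,1,5], [0,2,3], [0,3,6], [0,4,5], [0,4,6], [1,2,6], [1,3,4], [1,3,5], [1,4,6], [2,3,4], [2,4,5], [2,5,6], [3,5,6]

giving chain groups C_0 ≅ Z^7, C_1 ≅ Z^21, C_2 ≅ Z^14.

∂_1: C_1 → C_0 is given by ∂[p,q] = [q] − [p]. For instance
  ∂[0,1] = [1] − [0].
This gives a 7×21 integer matrix of rank 6; reducing to Smith normal form yields diagonal entries (1,1,1,1,1,1).

∂_2: C_2 → C_1 acts by ∂[p,q,r] = [q,r] − [p,r] + [p,q]. For instance
  ∂[0,1,2] = [1,2] − [0,2] + [0,1],
  ∂[0,4,5] = [4,5] − [0,5] + [0,4].
This gives a 21×14 integer matrix of rank 13; reducing to Smith normal form yields diagonal entries (1,1,1,1,1,1,1,1,1,1,1,1,1).

From H_k ≅ ker(∂_k) / im(∂_{k+1}) we obtain:

  H_0: rank C_0 − rank ∂_1 = 7 − 6 = 1, and the invariant factors of ∂_1 are all 1, so H_0 ≅ Z.
  H_1: rank ker ∂_1 − rank ∂_2 = (21 − 6) − 13 = 2, and the invariant factors of ∂_2 are all 1, so H_1 ≅ Z^2.
  H_2: rank ker ∂_2 − rank ∂_3 = (14 − 13) − 0 = 1, and there is no ∂_3, so H_2 ≅ Z.

As a check, the Euler characteristic is 7 − 21 + 14 = 0, which agrees with 1 − 2 + 1 = 0.

Hence the Betti numbers are b_0 = 1, b_1 = 2, b_2 = 1.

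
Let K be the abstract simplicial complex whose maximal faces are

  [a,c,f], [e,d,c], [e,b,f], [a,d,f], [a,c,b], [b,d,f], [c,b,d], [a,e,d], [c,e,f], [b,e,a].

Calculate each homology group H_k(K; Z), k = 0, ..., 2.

H_0 = Z,  H_1 = Z/2,  H_2 = 0.

Order the vertices as a < b < c < d < e < f. Listing each simplex with vertices in this order, K has dimension 2 with simplices:

  0-simplices (6): a, b, c, d, e, f
  1-simplices (15): ab, ac, ad, ae, af, bc, bd, be, bf, cd, ce, cf, de, df, ef
  2-simplices (10): abc, abe, acf, ade, adf, bcd, bdf, bef, cde, cef

Hence C_0 ≅ Z^6, C_1 ≅ Z^15, C_2 ≅ Z^10.

Boundary ∂_1: C_1 → C_0 maps an edge to its endpoints' difference, ∂[p,q] = q − p. For instance
  ∂be = e − b.
The 6×15 boundary matrix has rank 5 and Smith normal form diag(1,1,1,1,1).

Boundary ∂_2: C_2 → C_1 maps a triangle to the signed sum of its edges. For instance
  ∂cde = de − ce + cd,
  ∂bcd = cd − bd + bc.
The resulting 15×10 matrix has rank 10, and its Smith normal form has invariant factors (1,1,1,1,1,1,1,1,1,2).

From H_k ≅ ker(∂_k) / im(∂_{k+1}) we obtain:

  H_0: rank C_0 − rank ∂_1 = 6 − 5 = 1, and the invariant factors of ∂_1 are all 1, so H_0 = Z.
  H_1: rank ker ∂_1 − rank ∂_2 = (15 − 5) − 10 = 0, and ∂_2 has invariant factor 2 > 1, so H_1 = Z/2.
  H_2: rank ker ∂_2 − rank ∂_3 = (10 − 10) − 0 = 0, and there is no ∂_3, so H_2 = 0.

As a check, the Euler characteristic is 6 − 15 + 10 = 1, which agrees with 1 − 0 + 0 = 1.
(K is a triangulation of the real projective plane RP^2.)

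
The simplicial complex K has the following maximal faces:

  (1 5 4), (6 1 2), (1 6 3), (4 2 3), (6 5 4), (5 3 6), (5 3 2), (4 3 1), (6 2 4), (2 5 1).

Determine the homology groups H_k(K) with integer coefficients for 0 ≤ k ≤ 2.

H_0 ≅ Z,  H_1 ≅ Z/2,  H_2 = 0.

Order the vertices as 1 < 2 < 3 < 4 < 5 < 6. Listing each simplex with vertices in this order, K has dimension 2 with simplices:

  0-simplices (6): [1], [2], [3], [4], [5], [6]
  1-simplices (15): [1,2], [1,3], [1,4], [1,5], [1,6], [2,3], [2,4], [2,5], [2,6], [3,4], [3,5], [3,6], [4,5], [4,6], [5,6]
  2-simplices (10): [1,2,5], [1,2,6], [1,3,4], [1,3,6], [1,4,5], [2,3,4], [2,3,5], [2,4,6], [3,5,6], [4,5,6]

giving chain groups C_0 ≅ Z^6, C_1 ≅ Z^15, C_2 ≅ Z^10.

Boundary ∂_1: C_1 → C_0 is given by ∂[p,q] = [q] − [p].
The 6×15 boundary matrix has rank 5 and Smith normal form diag(1,1,1,1,1).

The boundary map ∂_2: C_2 → C_1 acts by ∂[p,q,r] = [q,r] − [p,r] + [p,q]. For instance
  ∂[4,5,6] = [5,6] − [4,6] + [4,5],
  ∂[1,2,5] = [2,5] − [1,5] + [1,2].
The resulting 15×10 matrix has rank 10, and its Smith normal form has invariant factors (1,1,1,1,1,1,1,1,1,2).

Computing H_k = (kernel of ∂_k) / (image of ∂_{k+1}):

  H_0: rank C_0 − rank ∂_1 = 6 − 5 = 1, and the invariant factors of ∂_1 are all 1, so H_0 = Z.
  H_1: rank ker ∂_1 − rank ∂_2 = (15 − 5) − 10 = 0, and ∂_2 has invariant factor 2 > 1, so H_1 = Z/2.
  H_2: rank ker ∂_2 − rank ∂_3 = (10 − 10) − 0 = 0, and there is no ∂_3, so H_2 = 0.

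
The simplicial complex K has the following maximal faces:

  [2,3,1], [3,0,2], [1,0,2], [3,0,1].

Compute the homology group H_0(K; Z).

H_0 ≅ Z.

Take the total order 0 < 1 < 2 < 3 on the vertex set. Then K (dimension 2) consists of the simplices:

  0-simplices (4): [0], [1], [2], [3]
  1-simplices (6): [0,1], [0,2], [0,3], [1,2], [1,3], [2,3]
  2-simplices (4): [0,1,2], [0,1,3], [0,2,3], [1,2,3]

so the chain groups are C_0 ≅ Z^4, C_1 ≅ Z^6, C_2 ≅ Z^4.

The boundary map ∂_1: C_1 → C_0 maps an edge to its endpoints' difference, ∂[p,q] = q − p. For instance
  ∂[1,3] = [3] − [1].
As a 4×6 matrix over Z this has rank 3, with invariant factors (1,1,1).

Boundary ∂_2: C_2 → C_1 sends each 2-simplex [p,q,r] to [q,r] − [p,r] + [p,q]. For instance
  ∂[1,2,3] = [2,3] − [1,3] + [1,2],
  ∂[0,1,3] = [1,3] − [0,3] + [0,1].
This gives a 6×4 integer matrix of rank 3; reducing to Smith normal form yields diagonal entries (1,1,1).

Now H_k = ker ∂_k / im ∂_{k+1}, so:

  H_0: rank C_0 − rank ∂_1 = 4 − 3 = 1, and the invariant factors of ∂_1 are all 1, so H_0 = Z.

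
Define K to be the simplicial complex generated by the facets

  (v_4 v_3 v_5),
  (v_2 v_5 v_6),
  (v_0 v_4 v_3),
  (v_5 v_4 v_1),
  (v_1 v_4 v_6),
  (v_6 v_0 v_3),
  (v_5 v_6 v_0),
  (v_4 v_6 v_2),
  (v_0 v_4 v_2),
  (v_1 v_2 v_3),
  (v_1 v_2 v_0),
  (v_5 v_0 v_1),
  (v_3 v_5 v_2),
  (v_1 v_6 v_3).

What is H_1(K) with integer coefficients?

We work with the vertex ordering v_0 < v_1 < v_2 < v_3 < v_4 < v_5 < v_6. The simplices of K, each written with vertices in increasing order, are:

  0-simplices (7): [v_0], [v_1], [v_2], [v_3], [v_4], [v_5], [v_6]
  1-simplices (21): (21 of them)
  2-simplices (14): (14 of them)

Hence C_0 ≅ Z^7, C_1 ≅ Z^21, C_2 ≅ Z^14.

The boundary map ∂_1: C_1 → C_0 sends each edge [p,q] (with p < q) to q − p. For instance
  ∂[v_4,v_6] = [v_6] − [v_4].
The resulting 7×21 matrix has rank 6, and its Smith normal form has invariant factors (1,1,1,1,1,1).

∂_2: C_2 → C_1 acts by ∂[p,q,r] = [q,r] − [p,r] + [p,q]. For instance
  ∂[v_0,v_2,v_4] = [v_2,v_4] − [v_0,v_4] + [v_0,v_2],
  ∂[v_0,v_5,v_6] = [v_5,v_6] − [v_0,v_6] + [v_0,v_5].
The resulting 21×14 matrix has rank 13, and its Smith normal form has invariant factors (1,1,1,1,1,1,1,1,1,1,1,1,1).

Now H_k = ker ∂_k / im ∂_{k+1}, so:

  H_1: rank ker ∂_1 − rank ∂_2 = (21 − 6) − 13 = 2, and the invariant factors of ∂_2 are all 1, so H_1 ≅ Z^2.

H_1 ≅ Z^2.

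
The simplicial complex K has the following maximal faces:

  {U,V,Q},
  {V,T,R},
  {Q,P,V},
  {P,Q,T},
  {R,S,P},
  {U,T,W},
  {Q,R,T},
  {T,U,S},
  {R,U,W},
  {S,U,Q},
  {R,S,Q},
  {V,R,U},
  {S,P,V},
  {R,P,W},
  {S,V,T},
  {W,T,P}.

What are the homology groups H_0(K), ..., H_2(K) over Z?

Order the vertices as P < Q < R < S < T < U < V < W. Listing each simplex with vertices in this order, K has dimension 2 with simplices:

  0-simplices (8): P, Q, R, S, T, U, V, W
  1-simplices (24): PQ, PR, PS, PT, PV, PW, QR, QS, QT, QU, QV, RS, RT, RU, RV, RW, ST, SU, SV, TU, TV, TW, UV, UW
  2-simplices (16): PQT, PQV, PRS, PRW, PSV, PTW, QRS, QRT, QSU, QUV, RTV, RUV, RUW, STU, STV, TUW

giving chain groups C_0 ≅ Z^8, C_1 ≅ Z^24, C_2 ≅ Z^16.

The boundary map ∂_1: C_1 → C_0 is given by ∂[p,q] = [q] − [p]. For instance
  ∂QS = S − Q.
As a 8×24 matrix over Z this has rank 7, with invariant factors (1,1,1,1,1,1,1).

The boundary map ∂_2: C_2 → C_1 maps a triangle to the signed sum of its edges. For instance
  ∂RUW = UW − RW + RU,
  ∂PRW = RW − PW + PR.
The resulting 24×16 matrix has rank 15, and its Smith normal form has invariant factors (1,1,1,1,1,1,1,1,1,1,1,1,1,1,1).

Reading off H_k = ker ∂_k / im ∂_{k+1}:

  H_0: rank C_0 − rank ∂_1 = 8 − 7 = 1, and the invariant factors of ∂_1 are all 1, so H_0 ≅ Z.
  H_1: rank ker ∂_1 − rank ∂_2 = (24 − 7) − 15 = 2, and the invariant factors of ∂_2 are all 1, so H_1 ≅ Z^2.
  H_2: rank ker ∂_2 − rank ∂_3 = (16 − 15) − 0 = 1, and there is no ∂_3, so H_2 ≅ Z.

H_0 = Z,  H_1 = Z^2,  H_2 = Z.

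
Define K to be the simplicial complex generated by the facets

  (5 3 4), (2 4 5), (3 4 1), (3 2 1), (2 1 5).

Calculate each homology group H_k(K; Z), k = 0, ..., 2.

H_0 = Z,  H_1 = Z,  H_2 = 0.

Take the total order 1 < 2 < 3 < 4 < 5 on the vertex set. Then K (dimension 2) consists of the simplices:

  0-simplices (5): [1], [2], [3], [4], [5]
  1-simplices (10): [1,2], [1,3], [1,4], [1,5], [2,3], [2,4], [2,5], [3,4], [3,5], [4,5]
  2-simplices (5): [1,2,3], [1,2,5], [1,3,4], [2,4,5], [3,4,5]

giving chain groups C_0 ≅ Z^5, C_1 ≅ Z^10, C_2 ≅ Z^5.

The boundary map ∂_1: C_1 → C_0 is given by ∂[p,q] = [q] − [p]. For instance
  ∂[3,5] = [5] − [3].
The resulting 5×10 matrix has rank 4, and its Smith normal form has invariant factors (1,1,1,1).

The boundary map ∂_2: C_2 → C_1 acts by ∂[p,q,r] = [q,r] − [p,r] + [p,q]. For instance
  ∂[1,2,3] = [2,3] − [1,3] + [1,2],
  ∂[1,3,4] = [3,4] − [1,4] + [1,3].
This gives a 10×5 integer matrix of rank 5; reducing to Smith normal form yields diagonal entries (1,1,1,1,1).

Reading off H_k = ker ∂_k / im ∂_{k+1}:

  H_0: rank C_0 − rank ∂_1 = 5 − 4 = 1, and the invariant factors of ∂_1 are all 1, so H_0 ≅ Z.
  H_1: rank ker ∂_1 − rank ∂_2 = (10 − 4) − 5 = 1, and the invariant factors of ∂_2 are all 1, so H_1 ≅ Z.
  H_2: rank ker ∂_2 − rank ∂_3 = (5 − 5) − 0 = 0, and there is no ∂_3, so H_2 ≅ 0.

(K is a triangulation of the Möbius band.)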